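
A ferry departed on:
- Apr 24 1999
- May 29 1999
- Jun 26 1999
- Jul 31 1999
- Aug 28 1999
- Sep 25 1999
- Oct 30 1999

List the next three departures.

All Saturdays; the gaps (35, 28, 35, 28, 28, 35) vary with month length.
This is the last Saturday of each month.
November 1999 ends with Saturday Nov 27 1999.
Last Saturday of December 1999: Dec 25 1999.
January 2000 ends with Saturday Jan 29 2000.

Nov 27 1999, Dec 25 1999, Jan 29 2000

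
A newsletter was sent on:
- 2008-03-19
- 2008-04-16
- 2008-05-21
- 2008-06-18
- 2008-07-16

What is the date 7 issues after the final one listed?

2009-02-18

These are Wednesdays at 28- or 35-day spacing (28, 35, 28, 28).
The pattern: 3rd Wednesday of the month.
3rd Wednesday of August 2008: 2008-08-20.
September 2008 — 3rd Wednesday is 2008-09-17.
3rd Wednesday of October 2008: 2008-10-15.
November 2008 — 3rd Wednesday is 2008-11-19.
December 2008 — 3rd Wednesday is 2008-12-17.
3rd Wednesday of January 2009: 2009-01-21.
February 2009 — 3rd Wednesday is 2009-02-18.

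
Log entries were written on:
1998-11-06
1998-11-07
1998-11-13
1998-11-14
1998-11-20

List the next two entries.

1998-11-21, 1998-11-27

The gap pattern 1, 6, 1, 6 repeats every 2 events.
These are the Fridays and Saturdays of each week.
The following Saturday is 1998-11-21.
The following Friday is 1998-11-27.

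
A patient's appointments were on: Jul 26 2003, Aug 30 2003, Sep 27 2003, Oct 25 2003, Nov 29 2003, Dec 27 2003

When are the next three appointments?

Jan 31 2004, Feb 28 2004, Mar 27 2004

Every date is a Saturday; gaps 35, 28, 28, 35, 28 days.
Each is the last Saturday of its month (at least one falls on the 29th or later, ruling out '4th Saturday').
January 2004 ends with Saturday Jan 31 2004.
February 2004 ends with Saturday Feb 28 2004.
March 2004 ends with Saturday Mar 27 2004.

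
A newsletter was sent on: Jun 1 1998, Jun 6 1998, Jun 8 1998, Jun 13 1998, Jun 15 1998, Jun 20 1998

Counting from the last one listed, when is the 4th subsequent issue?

Jul 4 1998

Gaps: 5, 2, 5, 2, 5 days — not constant, but cyclic with period 2.
The events fall on every Monday and Saturday.
The following Monday is Jun 22 1998.
Next Saturday: Jun 27 1998.
The following Monday is Jun 29 1998.
The following Saturday is Jul 4 1998.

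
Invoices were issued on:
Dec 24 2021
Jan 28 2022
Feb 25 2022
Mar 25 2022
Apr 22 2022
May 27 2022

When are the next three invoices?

Jun 24 2022, Jul 22 2022, Aug 26 2022

These are Fridays at 28- or 35-day spacing (35, 28, 28, 28, 35).
The pattern: 4th Friday of the month.
June 2022 — 4th Friday is Jun 24 2022.
July 2022 — 4th Friday is Jul 22 2022.
4th Friday of August 2022: Aug 26 2022.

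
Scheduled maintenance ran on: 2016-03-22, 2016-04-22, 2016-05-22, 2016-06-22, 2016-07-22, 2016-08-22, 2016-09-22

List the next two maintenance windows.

2016-10-22, 2016-11-22

Gaps: 31, 30, 31, 30, 31, 31 days — not constant. Every event is on the 22nd of the month.
Pattern: the 22nd of each month.
Next: October 2016 → 2016-10-22.
Next: November 2016 → 2016-11-22.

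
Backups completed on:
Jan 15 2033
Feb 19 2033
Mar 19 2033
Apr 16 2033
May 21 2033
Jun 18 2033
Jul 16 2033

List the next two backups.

Gaps: 35, 28, 28, 35, 28, 28 days — a mix of 28 and 35. Every date is a Saturday.
Each is the 3rd Saturday of its month.
3rd Saturday of August 2033: Aug 20 2033.
3rd Saturday of September 2033: Sep 17 2033.

Aug 20 2033, Sep 17 2033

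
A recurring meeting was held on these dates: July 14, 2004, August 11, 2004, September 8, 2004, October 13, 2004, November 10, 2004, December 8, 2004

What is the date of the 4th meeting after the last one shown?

All dates are Wednesdays, 28, 28, 35, 28, 28 days apart.
Specifically, the 2nd Wednesday of each month.
January 2005 — 2nd Wednesday is January 12, 2005.
2nd Wednesday of February 2005: February 9, 2005.
2nd Wednesday of March 2005: March 9, 2005.
2nd Wednesday of April 2005: April 13, 2005.

April 13, 2005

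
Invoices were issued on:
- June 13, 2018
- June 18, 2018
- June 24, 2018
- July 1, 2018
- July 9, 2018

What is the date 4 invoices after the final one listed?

Gaps: 5, 6, 7, 8 days — each gap is 1 larger than the previous one.
Next gap: 9 days. July 9, 2018 + 9 days = July 18, 2018.
Next gap: 10 days. July 18, 2018 + 10 days = July 28, 2018.
Next gap: 11 days. July 28, 2018 + 11 days = August 8, 2018.
Next gap: 12 days. August 8, 2018 + 12 days = August 20, 2018.

August 20, 2018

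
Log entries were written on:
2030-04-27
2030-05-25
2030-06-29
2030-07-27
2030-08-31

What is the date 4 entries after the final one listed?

These are Saturdays with 28, 35, 28, 35-day gaps.
Each is the final Saturday of its month — 2030-06-29 is past the 28th, so '4th Saturday' doesn't fit.
Last Saturday of September 2030: 2030-09-28.
Last Saturday of October 2030: 2030-10-26.
Last Saturday of November 2030: 2030-11-30.
Last Saturday of December 2030: 2030-12-28.

2030-12-28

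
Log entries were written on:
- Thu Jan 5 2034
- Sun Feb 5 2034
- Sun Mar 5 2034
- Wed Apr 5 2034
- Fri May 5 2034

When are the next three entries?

Mon Jun 5 2034, Wed Jul 5 2034, Sat Aug 5 2034

Gaps: 31, 28, 31, 30 days — not constant. Every event is on the 5th of the month.
Pattern: the 5th of each month.
June 2034: Mon Jun 5 2034.
July 2034: Wed Jul 5 2034.
August 2034: Sat Aug 5 2034.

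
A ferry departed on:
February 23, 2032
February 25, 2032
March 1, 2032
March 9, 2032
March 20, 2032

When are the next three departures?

April 3, 2032; April 20, 2032; May 10, 2032

Intervals are 2, 5, 8, 11 days — an arithmetic progression with common difference 3.
Next gap: 14 days. March 20, 2032 + 14 days = April 3, 2032.
Next gap: 17 days. April 3, 2032 + 17 days = April 20, 2032.
Next gap: 20 days. April 20, 2032 + 20 days = May 10, 2032.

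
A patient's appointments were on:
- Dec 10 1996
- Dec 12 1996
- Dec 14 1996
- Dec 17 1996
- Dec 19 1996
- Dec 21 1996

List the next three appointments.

The gap pattern 2, 2, 3, 2, 2 repeats every 3 events.
These are the Tuesdays, Thursdays and Saturdays of each week.
Next Tuesday: Dec 24 1996.
Next Thursday: Dec 26 1996.
Next Saturday: Dec 28 1996.

Dec 24 1996, Dec 26 1996, Dec 28 1996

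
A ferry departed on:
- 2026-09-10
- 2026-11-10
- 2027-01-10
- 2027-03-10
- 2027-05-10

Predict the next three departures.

The day-of-month is always 10 (61, 61, 59, 61 days between events).
So this recurs on the 10th of every 2 months.
July 2027: 2027-07-10.
September 2027: 2027-09-10.
Next: November 2027 → 2027-11-10.

2027-07-10, 2027-09-10, 2027-11-10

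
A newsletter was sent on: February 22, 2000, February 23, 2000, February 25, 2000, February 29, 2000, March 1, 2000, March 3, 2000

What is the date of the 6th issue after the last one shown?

Every event lands on a Tuesday or Wednesday or Friday (gaps cycle 1, 2, 4, 1, 2).
So the schedule is: every Tuesday, Wednesday and Friday.
The following Tuesday is March 7, 2000.
Next Wednesday: March 8, 2000.
The following Friday is March 10, 2000.
The following Tuesday is March 14, 2000.
Next Wednesday: March 15, 2000.
Next Friday: March 17, 2000.

March 17, 2000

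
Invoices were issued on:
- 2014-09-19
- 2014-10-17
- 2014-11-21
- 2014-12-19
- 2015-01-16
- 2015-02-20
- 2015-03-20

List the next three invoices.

Gaps: 28, 35, 28, 28, 35, 28 days — a mix of 28 and 35. Every date is a Friday.
Each is the 3rd Friday of its month.
April 2015 — 3rd Friday is 2015-04-17.
3rd Friday of May 2015: 2015-05-15.
3rd Friday of June 2015: 2015-06-19.

2015-04-17, 2015-05-15, 2015-06-19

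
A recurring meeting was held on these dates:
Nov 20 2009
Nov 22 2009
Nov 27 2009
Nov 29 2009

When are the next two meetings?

Dec 4 2009, Dec 6 2009

The gap pattern 2, 5, 2 repeats every 2 events.
These are the Fridays and Sundays of each week.
Next Friday: Dec 4 2009.
The following Sunday is Dec 6 2009.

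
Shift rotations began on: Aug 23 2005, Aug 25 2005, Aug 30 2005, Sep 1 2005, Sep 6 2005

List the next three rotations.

Sep 8 2005, Sep 13 2005, Sep 15 2005

The gap pattern 2, 5, 2, 5 repeats every 2 events.
These are the Tuesdays and Thursdays of each week.
The following Thursday is Sep 8 2005.
Next Tuesday: Sep 13 2005.
Next Thursday: Sep 15 2005.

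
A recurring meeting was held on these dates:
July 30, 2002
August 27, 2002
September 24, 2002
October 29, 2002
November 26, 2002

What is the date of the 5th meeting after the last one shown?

These are Tuesdays with 28, 28, 35, 28-day gaps.
Each is the final Tuesday of its month — July 30, 2002 is past the 28th, so '4th Tuesday' doesn't fit.
December 2002 ends with Tuesday December 31, 2002.
January 2003 ends with Tuesday January 28, 2003.
Last Tuesday of February 2003: February 25, 2003.
Last Tuesday of March 2003: March 25, 2003.
Last Tuesday of April 2003: April 29, 2003.

April 29, 2003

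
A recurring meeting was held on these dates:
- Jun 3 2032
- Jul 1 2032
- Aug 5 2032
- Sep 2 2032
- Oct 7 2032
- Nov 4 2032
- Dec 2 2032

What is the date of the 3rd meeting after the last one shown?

Mar 3 2033

These are Thursdays at 28- or 35-day spacing (28, 35, 28, 35, 28, 28).
The pattern: 1st Thursday of the month.
January 2033 — 1st Thursday is Jan 6 2033.
February 2033 — 1st Thursday is Feb 3 2033.
March 2033 — 1st Thursday is Mar 3 2033.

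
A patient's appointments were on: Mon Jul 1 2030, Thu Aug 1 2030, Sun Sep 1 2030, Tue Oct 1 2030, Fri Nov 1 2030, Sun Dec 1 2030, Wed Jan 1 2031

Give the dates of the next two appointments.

Sat Feb 1 2031, Sat Mar 1 2031

Each date is the 1st; the gaps (31, 31, 30, 31, 30, 31) track the month lengths.
The rule is the 1st of each month.
February 2031: Sat Feb 1 2031.
March 2031: Sat Mar 1 2031.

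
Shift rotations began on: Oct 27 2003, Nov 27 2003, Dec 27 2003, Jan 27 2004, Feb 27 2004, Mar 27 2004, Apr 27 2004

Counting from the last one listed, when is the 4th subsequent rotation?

Aug 27 2004

Each date is the 27th; the gaps (31, 30, 31, 31, 29, 31) track the month lengths.
The rule is the 27th of each month.
May 2004: May 27 2004.
Next: June 2004 → Jun 27 2004.
July 2004: Jul 27 2004.
August 2004: Aug 27 2004.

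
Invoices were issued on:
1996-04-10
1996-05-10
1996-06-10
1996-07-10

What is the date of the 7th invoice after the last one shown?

Each date is the 10th; the gaps (30, 31, 30) track the month lengths.
The rule is the 10th of each month.
August 1996: 1996-08-10.
Next: September 1996 → 1996-09-10.
Next: October 1996 → 1996-10-10.
November 1996: 1996-11-10.
Next: December 1996 → 1996-12-10.
January 1997: 1997-01-10.
February 1997: 1997-02-10.

1997-02-10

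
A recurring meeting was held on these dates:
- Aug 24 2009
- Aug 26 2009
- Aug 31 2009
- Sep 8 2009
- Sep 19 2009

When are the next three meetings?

Oct 3 2009, Oct 20 2009, Nov 9 2009

The spacing grows by 3 each time: 2, 5, 8, 11 days.
Next gap: 14 days. Sep 19 2009 + 14 days = Oct 3 2009.
Next gap: 17 days. Oct 3 2009 + 17 days = Oct 20 2009.
Next gap: 20 days. Oct 20 2009 + 20 days = Nov 9 2009.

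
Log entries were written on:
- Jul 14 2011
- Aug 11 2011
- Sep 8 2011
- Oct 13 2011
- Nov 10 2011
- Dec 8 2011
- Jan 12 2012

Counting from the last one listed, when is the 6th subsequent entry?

Jul 12 2012

Gaps: 28, 28, 35, 28, 28, 35 days — a mix of 28 and 35. Every date is a Thursday.
Each is the 2nd Thursday of its month.
2nd Thursday of February 2012: Feb 9 2012.
March 2012 — 2nd Thursday is Mar 8 2012.
April 2012 — 2nd Thursday is Apr 12 2012.
2nd Thursday of May 2012: May 10 2012.
2nd Thursday of June 2012: Jun 14 2012.
2nd Thursday of July 2012: Jul 12 2012.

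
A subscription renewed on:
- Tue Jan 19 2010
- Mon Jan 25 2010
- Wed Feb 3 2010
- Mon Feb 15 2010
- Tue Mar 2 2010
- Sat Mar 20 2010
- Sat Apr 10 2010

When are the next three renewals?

Intervals are 6, 9, 12, 15, 18, 21 days — an arithmetic progression with common difference 3.
Next gap: 24 days. Sat Apr 10 2010 + 24 days = Tue May 4 2010.
Next gap: 27 days. Tue May 4 2010 + 27 days = Mon May 31 2010.
Next gap: 30 days. Mon May 31 2010 + 30 days = Wed Jun 30 2010.

Tue May 4 2010, Mon May 31 2010, Wed Jun 30 2010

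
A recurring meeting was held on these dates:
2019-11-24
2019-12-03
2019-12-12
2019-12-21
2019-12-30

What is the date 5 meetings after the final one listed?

Gaps between consecutive events: 9, 9, 9, 9 days — a constant 9-day interval.
2019-12-30 + 9 days = 2020-01-08.
2020-01-08 + 9 days = 2020-01-17.
2020-01-17 + 9 days = 2020-01-26.
2020-01-26 + 9 days = 2020-02-04.
2020-02-04 + 9 days = 2020-02-13.

2020-02-13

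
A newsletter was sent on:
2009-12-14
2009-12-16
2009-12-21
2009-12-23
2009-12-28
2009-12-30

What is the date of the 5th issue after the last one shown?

2010-01-18

Gaps: 2, 5, 2, 5, 2 days — not constant, but cyclic with period 2.
The events fall on every Monday and Wednesday.
Next Monday: 2010-01-04.
Next Wednesday: 2010-01-06.
The following Monday is 2010-01-11.
Next Wednesday: 2010-01-13.
Next Monday: 2010-01-18.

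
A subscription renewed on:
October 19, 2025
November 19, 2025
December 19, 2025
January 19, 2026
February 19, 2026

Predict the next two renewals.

March 19, 2026; April 19, 2026

Gaps: 31, 30, 31, 31 days — not constant. Every event is on the 19th of the month.
Pattern: the 19th of each month.
Next: March 2026 → March 19, 2026.
April 2026: April 19, 2026.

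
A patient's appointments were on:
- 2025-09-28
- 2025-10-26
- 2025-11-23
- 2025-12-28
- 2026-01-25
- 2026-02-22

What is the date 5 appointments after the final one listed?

2026-07-26

Gaps: 28, 28, 35, 28, 28 days — a mix of 28 and 35. Every date is a Sunday.
Each is the 4th Sunday of its month.
4th Sunday of March 2026: 2026-03-22.
April 2026 — 4th Sunday is 2026-04-26.
4th Sunday of May 2026: 2026-05-24.
June 2026 — 4th Sunday is 2026-06-28.
July 2026 — 4th Sunday is 2026-07-26.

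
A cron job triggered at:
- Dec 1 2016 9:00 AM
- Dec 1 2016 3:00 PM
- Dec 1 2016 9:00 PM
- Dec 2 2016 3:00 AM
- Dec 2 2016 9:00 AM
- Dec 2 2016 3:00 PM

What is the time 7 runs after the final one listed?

The interval is a steady 6 hours (6, 6, 6, 6, 6).
Dec 2 2016 3:00 PM + 6 h = Dec 2 2016 9:00 PM.
Dec 2 2016 9:00 PM + 6 h = Dec 3 2016 3:00 AM.
Dec 3 2016 3:00 AM + 6 h = Dec 3 2016 9:00 AM.
Dec 3 2016 9:00 AM + 6 h = Dec 3 2016 3:00 PM.
Dec 3 2016 3:00 PM + 6 h = Dec 3 2016 9:00 PM.
Dec 3 2016 9:00 PM + 6 h = Dec 4 2016 3:00 AM.
Dec 4 2016 3:00 AM + 6 h = Dec 4 2016 9:00 AM.

Dec 4 2016 9:00 AM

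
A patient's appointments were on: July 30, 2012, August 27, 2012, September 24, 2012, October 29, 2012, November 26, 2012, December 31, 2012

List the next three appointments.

All Mondays; the gaps (28, 28, 35, 28, 35) vary with month length.
This is the last Monday of each month.
Last Monday of January 2013: January 28, 2013.
Last Monday of February 2013: February 25, 2013.
March 2013 ends with Monday March 25, 2013.

January 28, 2013; February 25, 2013; March 25, 2013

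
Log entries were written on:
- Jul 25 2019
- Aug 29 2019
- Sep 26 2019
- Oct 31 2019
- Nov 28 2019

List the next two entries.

Dec 26 2019, Jan 30 2020

All Thursdays; the gaps (35, 28, 35, 28) vary with month length.
This is the last Thursday of each month.
December 2019 ends with Thursday Dec 26 2019.
January 2020 ends with Thursday Jan 30 2020.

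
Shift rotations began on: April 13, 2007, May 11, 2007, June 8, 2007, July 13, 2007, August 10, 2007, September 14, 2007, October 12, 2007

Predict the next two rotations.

November 9, 2007; December 14, 2007

All dates are Fridays, 28, 28, 35, 28, 35, 28 days apart.
Specifically, the 2nd Friday of each month.
2nd Friday of November 2007: November 9, 2007.
December 2007 — 2nd Friday is December 14, 2007.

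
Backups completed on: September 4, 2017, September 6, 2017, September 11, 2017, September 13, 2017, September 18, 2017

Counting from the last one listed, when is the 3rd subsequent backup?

September 27, 2017

Every event lands on a Monday or Wednesday (gaps cycle 2, 5, 2, 5).
So the schedule is: every Monday and Wednesday.
The following Wednesday is September 20, 2017.
The following Monday is September 25, 2017.
Next Wednesday: September 27, 2017.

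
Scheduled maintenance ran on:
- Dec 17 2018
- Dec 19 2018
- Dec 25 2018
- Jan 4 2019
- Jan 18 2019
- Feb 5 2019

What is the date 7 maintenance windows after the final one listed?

Oct 1 2019

The spacing grows by 4 each time: 2, 6, 10, 14, 18 days.
Next gap: 22 days. Feb 5 2019 + 22 days = Feb 27 2019.
Next gap: 26 days. Feb 27 2019 + 26 days = Mar 25 2019.
Next gap: 30 days. Mar 25 2019 + 30 days = Apr 24 2019.
Next gap: 34 days. Apr 24 2019 + 34 days = May 28 2019.
Next gap: 38 days. May 28 2019 + 38 days = Jul 5 2019.
Next gap: 42 days. Jul 5 2019 + 42 days = Aug 16 2019.
Next gap: 46 days. Aug 16 2019 + 46 days = Oct 1 2019.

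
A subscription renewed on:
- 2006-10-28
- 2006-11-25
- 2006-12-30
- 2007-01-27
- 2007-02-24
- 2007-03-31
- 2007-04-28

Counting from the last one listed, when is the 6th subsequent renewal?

All Saturdays; the gaps (28, 35, 28, 28, 35, 28) vary with month length.
This is the last Saturday of each month.
May 2007 ends with Saturday 2007-05-26.
June 2007 ends with Saturday 2007-06-30.
Last Saturday of July 2007: 2007-07-28.
August 2007 ends with Saturday 2007-08-25.
Last Saturday of September 2007: 2007-09-29.
October 2007 ends with Saturday 2007-10-27.

2007-10-27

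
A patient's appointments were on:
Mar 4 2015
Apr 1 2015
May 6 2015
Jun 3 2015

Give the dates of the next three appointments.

Jul 1 2015, Aug 5 2015, Sep 2 2015

These are Wednesdays at 28- or 35-day spacing (28, 35, 28).
The pattern: 1st Wednesday of the month.
July 2015 — 1st Wednesday is Jul 1 2015.
August 2015 — 1st Wednesday is Aug 5 2015.
September 2015 — 1st Wednesday is Sep 2 2015.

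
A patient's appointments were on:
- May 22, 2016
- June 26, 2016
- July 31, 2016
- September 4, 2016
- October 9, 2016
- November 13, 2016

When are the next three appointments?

Gaps between consecutive events: 35, 35, 35, 35, 35 days — a constant 35-day interval.
November 13, 2016 + 35 days = December 18, 2016.
December 18, 2016 + 35 days = January 22, 2017.
January 22, 2017 + 35 days = February 26, 2017.

December 18, 2016; January 22, 2017; February 26, 2017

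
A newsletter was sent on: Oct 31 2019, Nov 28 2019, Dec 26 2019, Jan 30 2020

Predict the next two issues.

These are Thursdays with 28, 28, 35-day gaps.
Each is the final Thursday of its month — Oct 31 2019 is past the 28th, so '4th Thursday' doesn't fit.
Last Thursday of February 2020: Feb 27 2020.
March 2020 ends with Thursday Mar 26 2020.

Feb 27 2020, Mar 26 2020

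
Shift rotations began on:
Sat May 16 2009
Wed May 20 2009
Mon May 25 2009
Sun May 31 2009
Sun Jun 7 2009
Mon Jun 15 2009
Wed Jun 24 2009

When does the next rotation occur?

Gaps: 4, 5, 6, 7, 8, 9 days — each gap is 1 larger than the previous one.
Next gap: 10 days. Wed Jun 24 2009 + 10 days = Sat Jul 4 2009.

Sat Jul 4 2009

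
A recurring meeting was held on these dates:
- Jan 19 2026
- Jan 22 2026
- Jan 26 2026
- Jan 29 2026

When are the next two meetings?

Feb 2 2026, Feb 5 2026

Every event lands on a Monday or Thursday (gaps cycle 3, 4, 3).
So the schedule is: every Monday and Thursday.
The following Monday is Feb 2 2026.
The following Thursday is Feb 5 2026.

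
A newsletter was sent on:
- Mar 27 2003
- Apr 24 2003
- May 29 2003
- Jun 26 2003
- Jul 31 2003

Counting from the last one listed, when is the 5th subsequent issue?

Dec 25 2003

These are Thursdays with 28, 35, 28, 35-day gaps.
Each is the final Thursday of its month — May 29 2003 is past the 28th, so '4th Thursday' doesn't fit.
Last Thursday of August 2003: Aug 28 2003.
September 2003 ends with Thursday Sep 25 2003.
Last Thursday of October 2003: Oct 30 2003.
November 2003 ends with Thursday Nov 27 2003.
Last Thursday of December 2003: Dec 25 2003.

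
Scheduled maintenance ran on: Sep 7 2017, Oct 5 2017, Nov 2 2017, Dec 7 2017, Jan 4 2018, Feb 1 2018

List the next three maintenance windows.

Mar 1 2018, Apr 5 2018, May 3 2018

All dates are Thursdays, 28, 28, 35, 28, 28 days apart.
Specifically, the 1st Thursday of each month.
1st Thursday of March 2018: Mar 1 2018.
1st Thursday of April 2018: Apr 5 2018.
May 2018 — 1st Thursday is May 3 2018.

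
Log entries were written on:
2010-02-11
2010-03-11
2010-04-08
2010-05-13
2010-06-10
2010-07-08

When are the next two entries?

These are Thursdays at 28- or 35-day spacing (28, 28, 35, 28, 28).
The pattern: 2nd Thursday of the month.
August 2010 — 2nd Thursday is 2010-08-12.
2nd Thursday of September 2010: 2010-09-09.

2010-08-12, 2010-09-09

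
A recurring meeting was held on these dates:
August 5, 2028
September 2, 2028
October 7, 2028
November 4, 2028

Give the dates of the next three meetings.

December 2, 2028; January 6, 2029; February 3, 2029

All dates are Saturdays, 28, 35, 28 days apart.
Specifically, the 1st Saturday of each month.
1st Saturday of December 2028: December 2, 2028.
January 2029 — 1st Saturday is January 6, 2029.
February 2029 — 1st Saturday is February 3, 2029.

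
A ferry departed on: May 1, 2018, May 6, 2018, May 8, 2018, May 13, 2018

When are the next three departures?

Gaps: 5, 2, 5 days — not constant, but cyclic with period 2.
The events fall on every Tuesday and Sunday.
Next Tuesday: May 15, 2018.
The following Sunday is May 20, 2018.
The following Tuesday is May 22, 2018.

May 15, 2018; May 20, 2018; May 22, 2018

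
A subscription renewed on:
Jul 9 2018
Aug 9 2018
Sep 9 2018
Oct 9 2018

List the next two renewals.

The day-of-month is always 9 (31, 31, 30 days between events).
So this recurs on the 9th of each month.
November 2018: Nov 9 2018.
December 2018: Dec 9 2018.

Nov 9 2018, Dec 9 2018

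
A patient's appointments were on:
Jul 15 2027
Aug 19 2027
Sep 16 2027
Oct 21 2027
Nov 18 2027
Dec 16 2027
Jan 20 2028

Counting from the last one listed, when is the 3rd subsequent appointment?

These are Thursdays at 28- or 35-day spacing (35, 28, 35, 28, 28, 35).
The pattern: 3rd Thursday of the month.
February 2028 — 3rd Thursday is Feb 17 2028.
3rd Thursday of March 2028: Mar 16 2028.
3rd Thursday of April 2028: Apr 20 2028.

Apr 20 2028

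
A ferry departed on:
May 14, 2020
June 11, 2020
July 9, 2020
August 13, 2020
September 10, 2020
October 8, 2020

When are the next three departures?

November 12, 2020; December 10, 2020; January 14, 2021

Gaps: 28, 28, 35, 28, 28 days — a mix of 28 and 35. Every date is a Thursday.
Each is the 2nd Thursday of its month.
2nd Thursday of November 2020: November 12, 2020.
December 2020 — 2nd Thursday is December 10, 2020.
2nd Thursday of January 2021: January 14, 2021.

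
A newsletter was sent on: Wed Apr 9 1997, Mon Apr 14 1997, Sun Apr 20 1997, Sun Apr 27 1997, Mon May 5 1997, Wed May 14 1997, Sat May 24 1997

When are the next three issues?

Wed Jun 4 1997, Mon Jun 16 1997, Sun Jun 29 1997

The spacing grows by 1 each time: 5, 6, 7, 8, 9, 10 days.
Next gap: 11 days. Sat May 24 1997 + 11 days = Wed Jun 4 1997.
Next gap: 12 days. Wed Jun 4 1997 + 12 days = Mon Jun 16 1997.
Next gap: 13 days. Mon Jun 16 1997 + 13 days = Sun Jun 29 1997.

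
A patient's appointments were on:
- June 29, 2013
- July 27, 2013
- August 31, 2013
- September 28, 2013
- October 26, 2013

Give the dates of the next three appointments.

November 30, 2013; December 28, 2013; January 25, 2014

These are Saturdays with 28, 35, 28, 28-day gaps.
Each is the final Saturday of its month — June 29, 2013 is past the 28th, so '4th Saturday' doesn't fit.
November 2013 ends with Saturday November 30, 2013.
December 2013 ends with Saturday December 28, 2013.
Last Saturday of January 2014: January 25, 2014.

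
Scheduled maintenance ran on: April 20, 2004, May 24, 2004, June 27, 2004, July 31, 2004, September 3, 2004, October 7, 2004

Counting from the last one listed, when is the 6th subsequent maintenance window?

April 29, 2005

Gaps between consecutive events: 34, 34, 34, 34, 34 days — a constant 34-day interval.
October 7, 2004 + 34 days = November 10, 2004.
November 10, 2004 + 34 days = December 14, 2004.
December 14, 2004 + 34 days = January 17, 2005.
January 17, 2005 + 34 days = February 20, 2005.
February 20, 2005 + 34 days = March 26, 2005.
March 26, 2005 + 34 days = April 29, 2005.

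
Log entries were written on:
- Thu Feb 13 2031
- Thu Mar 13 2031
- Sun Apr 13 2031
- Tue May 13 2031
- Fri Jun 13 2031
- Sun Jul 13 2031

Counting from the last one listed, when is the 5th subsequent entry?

Sat Dec 13 2031

Gaps: 28, 31, 30, 31, 30 days — not constant. Every event is on the 13th of the month.
Pattern: the 13th of each month.
August 2031: Wed Aug 13 2031.
September 2031: Sat Sep 13 2031.
October 2031: Mon Oct 13 2031.
Next: November 2031 → Thu Nov 13 2031.
December 2031: Sat Dec 13 2031.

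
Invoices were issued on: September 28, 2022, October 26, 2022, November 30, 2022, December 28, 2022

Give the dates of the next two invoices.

All Wednesdays; the gaps (28, 35, 28) vary with month length.
This is the last Wednesday of each month.
Last Wednesday of January 2023: January 25, 2023.
February 2023 ends with Wednesday February 22, 2023.

January 25, 2023; February 22, 2023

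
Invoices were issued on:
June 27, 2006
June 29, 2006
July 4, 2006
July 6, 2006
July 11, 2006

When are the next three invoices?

Gaps: 2, 5, 2, 5 days — not constant, but cyclic with period 2.
The events fall on every Tuesday and Thursday.
The following Thursday is July 13, 2006.
The following Tuesday is July 18, 2006.
Next Thursday: July 20, 2006.

July 13, 2006; July 18, 2006; July 20, 2006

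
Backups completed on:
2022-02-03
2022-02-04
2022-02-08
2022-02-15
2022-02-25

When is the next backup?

The spacing grows by 3 each time: 1, 4, 7, 10 days.
Next gap: 13 days. 2022-02-25 + 13 days = 2022-03-10.

2022-03-10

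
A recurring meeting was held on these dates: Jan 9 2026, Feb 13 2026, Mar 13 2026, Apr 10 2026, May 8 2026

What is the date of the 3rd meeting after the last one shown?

Aug 14 2026

All dates are Fridays, 35, 28, 28, 28 days apart.
Specifically, the 2nd Friday of each month.
2nd Friday of June 2026: Jun 12 2026.
July 2026 — 2nd Friday is Jul 10 2026.
August 2026 — 2nd Friday is Aug 14 2026.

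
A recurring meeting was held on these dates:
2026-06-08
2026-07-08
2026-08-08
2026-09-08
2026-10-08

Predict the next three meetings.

2026-11-08, 2026-12-08, 2027-01-08

The day-of-month is always 8 (30, 31, 31, 30 days between events).
So this recurs on the 8th of each month.
Next: November 2026 → 2026-11-08.
December 2026: 2026-12-08.
January 2027: 2027-01-08.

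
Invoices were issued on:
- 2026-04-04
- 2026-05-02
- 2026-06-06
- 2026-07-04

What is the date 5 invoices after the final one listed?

These are Saturdays at 28- or 35-day spacing (28, 35, 28).
The pattern: 1st Saturday of the month.
August 2026 — 1st Saturday is 2026-08-01.
September 2026 — 1st Saturday is 2026-09-05.
October 2026 — 1st Saturday is 2026-10-03.
1st Saturday of November 2026: 2026-11-07.
December 2026 — 1st Saturday is 2026-12-05.

2026-12-05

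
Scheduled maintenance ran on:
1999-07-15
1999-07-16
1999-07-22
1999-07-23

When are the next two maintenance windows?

Every event lands on a Thursday or Friday (gaps cycle 1, 6, 1).
So the schedule is: every Thursday and Friday.
The following Thursday is 1999-07-29.
The following Friday is 1999-07-30.

1999-07-29, 1999-07-30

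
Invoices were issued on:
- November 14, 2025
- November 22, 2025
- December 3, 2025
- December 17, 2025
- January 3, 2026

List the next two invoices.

Intervals are 8, 11, 14, 17 days — an arithmetic progression with common difference 3.
Next gap: 20 days. January 3, 2026 + 20 days = January 23, 2026.
Next gap: 23 days. January 23, 2026 + 23 days = February 15, 2026.

January 23, 2026; February 15, 2026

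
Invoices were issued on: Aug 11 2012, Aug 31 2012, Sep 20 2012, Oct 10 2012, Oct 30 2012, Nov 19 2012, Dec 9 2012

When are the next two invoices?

Dec 29 2012, Jan 18 2013

Gaps between consecutive events: 20, 20, 20, 20, 20, 20 days — a constant 20-day interval.
Dec 9 2012 + 20 days = Dec 29 2012.
Dec 29 2012 + 20 days = Jan 18 2013.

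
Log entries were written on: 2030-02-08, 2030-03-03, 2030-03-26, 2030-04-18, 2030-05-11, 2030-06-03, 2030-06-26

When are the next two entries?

2030-07-19, 2030-08-11

Every event comes 23 days after the last (23, 23, 23, 23, 23, 23).
2030-06-26 + 23 days = 2030-07-19.
2030-07-19 + 23 days = 2030-08-11.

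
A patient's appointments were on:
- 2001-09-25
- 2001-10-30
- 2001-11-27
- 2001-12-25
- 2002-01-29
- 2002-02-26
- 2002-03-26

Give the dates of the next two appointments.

2002-04-30, 2002-05-28

These are Tuesdays with 35, 28, 28, 35, 28, 28-day gaps.
Each is the final Tuesday of its month — 2001-10-30 is past the 28th, so '4th Tuesday' doesn't fit.
April 2002 ends with Tuesday 2002-04-30.
Last Tuesday of May 2002: 2002-05-28.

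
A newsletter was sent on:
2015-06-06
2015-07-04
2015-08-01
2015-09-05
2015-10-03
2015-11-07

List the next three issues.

Gaps: 28, 28, 35, 28, 35 days — a mix of 28 and 35. Every date is a Saturday.
Each is the 1st Saturday of its month.
1st Saturday of December 2015: 2015-12-05.
1st Saturday of January 2016: 2016-01-02.
1st Saturday of February 2016: 2016-02-06.

2015-12-05, 2016-01-02, 2016-02-06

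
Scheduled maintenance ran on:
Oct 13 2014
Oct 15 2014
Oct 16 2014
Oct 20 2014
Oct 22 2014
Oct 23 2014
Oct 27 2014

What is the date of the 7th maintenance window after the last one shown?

Nov 12 2014

Every event lands on a Monday or Wednesday or Thursday (gaps cycle 2, 1, 4, 2, 1, 4).
So the schedule is: every Monday, Wednesday and Thursday.
Next Wednesday: Oct 29 2014.
The following Thursday is Oct 30 2014.
The following Monday is Nov 3 2014.
The following Wednesday is Nov 5 2014.
Next Thursday: Nov 6 2014.
The following Monday is Nov 10 2014.
The following Wednesday is Nov 12 2014.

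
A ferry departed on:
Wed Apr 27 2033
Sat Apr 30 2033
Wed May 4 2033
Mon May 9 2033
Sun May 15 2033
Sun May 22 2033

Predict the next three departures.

Mon May 30 2033, Wed Jun 8 2033, Sat Jun 18 2033

Intervals are 3, 4, 5, 6, 7 days — an arithmetic progression with common difference 1.
Next gap: 8 days. Sun May 22 2033 + 8 days = Mon May 30 2033.
Next gap: 9 days. Mon May 30 2033 + 9 days = Wed Jun 8 2033.
Next gap: 10 days. Wed Jun 8 2033 + 10 days = Sat Jun 18 2033.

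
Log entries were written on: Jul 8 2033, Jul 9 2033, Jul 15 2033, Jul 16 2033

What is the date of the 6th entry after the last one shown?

The gap pattern 1, 6, 1 repeats every 2 events.
These are the Fridays and Saturdays of each week.
The following Friday is Jul 22 2033.
The following Saturday is Jul 23 2033.
The following Friday is Jul 29 2033.
The following Saturday is Jul 30 2033.
The following Friday is Aug 5 2033.
The following Saturday is Aug 6 2033.

Aug 6 2033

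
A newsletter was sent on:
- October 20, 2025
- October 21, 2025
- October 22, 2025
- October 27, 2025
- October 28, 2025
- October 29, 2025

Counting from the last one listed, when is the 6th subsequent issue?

November 12, 2025

The gap pattern 1, 1, 5, 1, 1 repeats every 3 events.
These are the Mondays, Tuesdays and Wednesdays of each week.
The following Monday is November 3, 2025.
The following Tuesday is November 4, 2025.
Next Wednesday: November 5, 2025.
The following Monday is November 10, 2025.
The following Tuesday is November 11, 2025.
Next Wednesday: November 12, 2025.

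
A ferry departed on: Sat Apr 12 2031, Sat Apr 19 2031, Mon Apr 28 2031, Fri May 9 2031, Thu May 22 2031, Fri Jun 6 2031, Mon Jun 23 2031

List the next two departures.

Sat Jul 12 2031, Sat Aug 2 2031

Gaps: 7, 9, 11, 13, 15, 17 days — each gap is 2 larger than the previous one.
Next gap: 19 days. Mon Jun 23 2031 + 19 days = Sat Jul 12 2031.
Next gap: 21 days. Sat Jul 12 2031 + 21 days = Sat Aug 2 2031.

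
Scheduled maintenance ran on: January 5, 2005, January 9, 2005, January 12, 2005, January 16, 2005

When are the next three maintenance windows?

January 19, 2005; January 23, 2005; January 26, 2005

The gap pattern 4, 3, 4 repeats every 2 events.
These are the Wednesdays and Sundays of each week.
The following Wednesday is January 19, 2005.
The following Sunday is January 23, 2005.
The following Wednesday is January 26, 2005.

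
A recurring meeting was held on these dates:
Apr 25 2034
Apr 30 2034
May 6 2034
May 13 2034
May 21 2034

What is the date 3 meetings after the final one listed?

Jun 20 2034

Gaps: 5, 6, 7, 8 days — each gap is 1 larger than the previous one.
Next gap: 9 days. May 21 2034 + 9 days = May 30 2034.
Next gap: 10 days. May 30 2034 + 10 days = Jun 9 2034.
Next gap: 11 days. Jun 9 2034 + 11 days = Jun 20 2034.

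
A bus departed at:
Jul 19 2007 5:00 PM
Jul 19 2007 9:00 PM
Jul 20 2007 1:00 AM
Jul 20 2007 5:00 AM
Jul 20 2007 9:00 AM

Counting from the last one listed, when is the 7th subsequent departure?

Spacing: 4, 4, 4, 4 h — constant 4 h.
Jul 20 2007 9:00 AM + 4 h = Jul 20 2007 1:00 PM.
Jul 20 2007 1:00 PM + 4 h = Jul 20 2007 5:00 PM.
Jul 20 2007 5:00 PM + 4 h = Jul 20 2007 9:00 PM.
Jul 20 2007 9:00 PM + 4 h = Jul 21 2007 1:00 AM.
Jul 21 2007 1:00 AM + 4 h = Jul 21 2007 5:00 AM.
Jul 21 2007 5:00 AM + 4 h = Jul 21 2007 9:00 AM.
Jul 21 2007 9:00 AM + 4 h = Jul 21 2007 1:00 PM.

Jul 21 2007 1:00 PM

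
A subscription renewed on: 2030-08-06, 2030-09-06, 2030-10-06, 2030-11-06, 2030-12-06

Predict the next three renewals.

2031-01-06, 2031-02-06, 2031-03-06

Gaps: 31, 30, 31, 30 days — not constant. Every event is on the 6th of the month.
Pattern: the 6th of each month.
Next: January 2031 → 2031-01-06.
February 2031: 2031-02-06.
Next: March 2031 → 2031-03-06.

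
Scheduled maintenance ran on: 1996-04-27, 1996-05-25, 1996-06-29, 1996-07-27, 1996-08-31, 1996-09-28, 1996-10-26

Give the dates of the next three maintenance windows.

1996-11-30, 1996-12-28, 1997-01-25

Every date is a Saturday; gaps 28, 35, 28, 35, 28, 28 days.
Each is the last Saturday of its month (at least one falls on the 29th or later, ruling out '4th Saturday').
November 1996 ends with Saturday 1996-11-30.
Last Saturday of December 1996: 1996-12-28.
Last Saturday of January 1997: 1997-01-25.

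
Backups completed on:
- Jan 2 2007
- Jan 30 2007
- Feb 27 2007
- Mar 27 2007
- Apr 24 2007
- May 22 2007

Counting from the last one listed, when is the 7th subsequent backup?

Gaps between consecutive events: 28, 28, 28, 28, 28 days — a constant 28-day interval.
May 22 2007 + 28 days = Jun 19 2007.
Jun 19 2007 + 28 days = Jul 17 2007.
Jul 17 2007 + 28 days = Aug 14 2007.
Aug 14 2007 + 28 days = Sep 11 2007.
Sep 11 2007 + 28 days = Oct 9 2007.
Oct 9 2007 + 28 days = Nov 6 2007.
Nov 6 2007 + 28 days = Dec 4 2007.

Dec 4 2007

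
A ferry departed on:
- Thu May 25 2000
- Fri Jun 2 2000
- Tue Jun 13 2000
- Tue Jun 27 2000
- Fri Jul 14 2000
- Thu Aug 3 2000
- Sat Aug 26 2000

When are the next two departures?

Gaps: 8, 11, 14, 17, 20, 23 days — each gap is 3 larger than the previous one.
Next gap: 26 days. Sat Aug 26 2000 + 26 days = Thu Sep 21 2000.
Next gap: 29 days. Thu Sep 21 2000 + 29 days = Fri Oct 20 2000.

Thu Sep 21 2000, Fri Oct 20 2000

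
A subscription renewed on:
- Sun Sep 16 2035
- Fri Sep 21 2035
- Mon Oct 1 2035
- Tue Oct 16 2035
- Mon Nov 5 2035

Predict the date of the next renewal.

Fri Nov 30 2035

Intervals are 5, 10, 15, 20 days — an arithmetic progression with common difference 5.
Next gap: 25 days. Mon Nov 5 2035 + 25 days = Fri Nov 30 2035.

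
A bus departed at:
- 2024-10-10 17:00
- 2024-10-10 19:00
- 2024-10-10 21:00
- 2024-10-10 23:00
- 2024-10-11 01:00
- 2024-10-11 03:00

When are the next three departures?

Spacing: 2, 2, 2, 2, 2 h — constant 2 h.
2024-10-11 03:00 + 2 h = 2024-10-11 05:00.
2024-10-11 05:00 + 2 h = 2024-10-11 07:00.
2024-10-11 07:00 + 2 h = 2024-10-11 09:00.

2024-10-11 05:00, 2024-10-11 07:00, 2024-10-11 09:00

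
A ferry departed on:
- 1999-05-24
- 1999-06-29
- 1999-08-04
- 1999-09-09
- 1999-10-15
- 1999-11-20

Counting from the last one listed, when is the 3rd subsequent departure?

Gaps between consecutive events: 36, 36, 36, 36, 36 days — a constant 36-day interval.
1999-11-20 + 36 days = 1999-12-26.
1999-12-26 + 36 days = 2000-01-31.
2000-01-31 + 36 days = 2000-03-07.

2000-03-07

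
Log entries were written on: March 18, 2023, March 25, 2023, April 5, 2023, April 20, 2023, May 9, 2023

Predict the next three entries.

Gaps: 7, 11, 15, 19 days — each gap is 4 larger than the previous one.
Next gap: 23 days. May 9, 2023 + 23 days = June 1, 2023.
Next gap: 27 days. June 1, 2023 + 27 days = June 28, 2023.
Next gap: 31 days. June 28, 2023 + 31 days = July 29, 2023.

June 1, 2023; June 28, 2023; July 29, 2023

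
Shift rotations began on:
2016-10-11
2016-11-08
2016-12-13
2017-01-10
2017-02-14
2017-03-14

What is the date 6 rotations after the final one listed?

These are Tuesdays at 28- or 35-day spacing (28, 35, 28, 35, 28).
The pattern: 2nd Tuesday of the month.
April 2017 — 2nd Tuesday is 2017-04-11.
May 2017 — 2nd Tuesday is 2017-05-09.
2nd Tuesday of June 2017: 2017-06-13.
July 2017 — 2nd Tuesday is 2017-07-11.
August 2017 — 2nd Tuesday is 2017-08-08.
September 2017 — 2nd Tuesday is 2017-09-12.

2017-09-12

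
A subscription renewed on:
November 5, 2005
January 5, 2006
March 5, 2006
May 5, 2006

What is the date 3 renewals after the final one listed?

Gaps: 61, 59, 61 days — not constant. Every event is on the 5th of the month.
Pattern: the 5th of every 2 months.
July 2006: July 5, 2006.
September 2006: September 5, 2006.
November 2006: November 5, 2006.

November 5, 2006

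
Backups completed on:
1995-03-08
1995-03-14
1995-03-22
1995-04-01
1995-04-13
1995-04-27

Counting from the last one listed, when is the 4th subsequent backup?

1995-07-12

Intervals are 6, 8, 10, 12, 14 days — an arithmetic progression with common difference 2.
Next gap: 16 days. 1995-04-27 + 16 days = 1995-05-13.
Next gap: 18 days. 1995-05-13 + 18 days = 1995-05-31.
Next gap: 20 days. 1995-05-31 + 20 days = 1995-06-20.
Next gap: 22 days. 1995-06-20 + 22 days = 1995-07-12.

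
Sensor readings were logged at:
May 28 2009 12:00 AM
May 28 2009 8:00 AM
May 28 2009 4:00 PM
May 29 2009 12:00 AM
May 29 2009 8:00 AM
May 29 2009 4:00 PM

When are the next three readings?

May 30 2009 12:00 AM, May 30 2009 8:00 AM, May 30 2009 4:00 PM

Spacing: 8, 8, 8, 8, 8 h — constant 8 h.
May 29 2009 4:00 PM + 8 h = May 30 2009 12:00 AM.
May 30 2009 12:00 AM + 8 h = May 30 2009 8:00 AM.
May 30 2009 8:00 AM + 8 h = May 30 2009 4:00 PM.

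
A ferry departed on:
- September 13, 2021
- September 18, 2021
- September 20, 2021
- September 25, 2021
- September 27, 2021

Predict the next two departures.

Gaps: 5, 2, 5, 2 days — not constant, but cyclic with period 2.
The events fall on every Monday and Saturday.
Next Saturday: October 2, 2021.
Next Monday: October 4, 2021.

October 2, 2021; October 4, 2021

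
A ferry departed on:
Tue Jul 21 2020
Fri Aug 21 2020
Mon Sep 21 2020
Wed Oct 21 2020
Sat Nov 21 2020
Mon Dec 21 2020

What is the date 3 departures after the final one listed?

The day-of-month is always 21 (31, 31, 30, 31, 30 days between events).
So this recurs on the 21st of each month.
Next: January 2021 → Thu Jan 21 2021.
Next: February 2021 → Sun Feb 21 2021.
Next: March 2021 → Sun Mar 21 2021.

Sun Mar 21 2021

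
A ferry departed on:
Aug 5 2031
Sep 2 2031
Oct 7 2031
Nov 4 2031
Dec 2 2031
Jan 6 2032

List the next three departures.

Feb 3 2032, Mar 2 2032, Apr 6 2032

All dates are Tuesdays, 28, 35, 28, 28, 35 days apart.
Specifically, the 1st Tuesday of each month.
February 2032 — 1st Tuesday is Feb 3 2032.
1st Tuesday of March 2032: Mar 2 2032.
April 2032 — 1st Tuesday is Apr 6 2032.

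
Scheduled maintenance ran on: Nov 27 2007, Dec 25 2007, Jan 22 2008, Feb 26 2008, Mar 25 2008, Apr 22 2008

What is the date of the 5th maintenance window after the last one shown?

Sep 23 2008

All dates are Tuesdays, 28, 28, 35, 28, 28 days apart.
Specifically, the 4th Tuesday of each month.
4th Tuesday of May 2008: May 27 2008.
4th Tuesday of June 2008: Jun 24 2008.
4th Tuesday of July 2008: Jul 22 2008.
August 2008 — 4th Tuesday is Aug 26 2008.
4th Tuesday of September 2008: Sep 23 2008.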